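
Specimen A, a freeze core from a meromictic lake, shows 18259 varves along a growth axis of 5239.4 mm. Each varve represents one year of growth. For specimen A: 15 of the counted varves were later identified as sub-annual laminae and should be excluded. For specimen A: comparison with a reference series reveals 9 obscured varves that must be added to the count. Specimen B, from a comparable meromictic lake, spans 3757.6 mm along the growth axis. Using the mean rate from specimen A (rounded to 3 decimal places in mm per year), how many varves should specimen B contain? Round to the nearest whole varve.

13093 varves

Specimen A: true varve count = 18259 − 15 + 9 = 18253.
A: 5239.4 mm over 18253 years gives 5239.4 / 18253 ≈ 0.287 mm per year.
B spans 3757.6 / 0.287 = 13092.68 years ≈ 13093 varves.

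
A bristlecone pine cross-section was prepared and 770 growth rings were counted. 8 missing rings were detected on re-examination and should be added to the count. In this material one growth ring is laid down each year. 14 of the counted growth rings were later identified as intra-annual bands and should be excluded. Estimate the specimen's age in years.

Adjusted count: 770 − 14 + 8 = 764 growth rings.
One growth ring per year makes the duration 764 years.

764 years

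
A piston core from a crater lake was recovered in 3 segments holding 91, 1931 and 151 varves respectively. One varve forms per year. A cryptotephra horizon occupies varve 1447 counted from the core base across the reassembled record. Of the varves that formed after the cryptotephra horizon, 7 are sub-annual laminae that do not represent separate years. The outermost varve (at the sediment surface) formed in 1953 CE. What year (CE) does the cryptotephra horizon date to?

Total varves = 91 + 1931 + 151 = 2173.
2173 − 1447 = 726 varves lie beyond the cryptotephra horizon toward the sediment surface.
726 − 7 false = 719 true varves after the cryptotephra horizon.
The varve at the sediment surface is 1953 CE, so the cryptotephra horizon dates to 1953 − 719 = 1234 CE.

1234 CE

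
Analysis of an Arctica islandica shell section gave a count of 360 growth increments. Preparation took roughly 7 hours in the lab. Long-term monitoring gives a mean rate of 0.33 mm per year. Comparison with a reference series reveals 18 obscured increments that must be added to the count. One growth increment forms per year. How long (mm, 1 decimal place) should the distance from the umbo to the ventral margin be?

124.7 mm

Correcting the raw count gives 360 + 18 = 378 true growth increments.
Predicted length = 0.33 mm/year × 378 years = 124.7 mm.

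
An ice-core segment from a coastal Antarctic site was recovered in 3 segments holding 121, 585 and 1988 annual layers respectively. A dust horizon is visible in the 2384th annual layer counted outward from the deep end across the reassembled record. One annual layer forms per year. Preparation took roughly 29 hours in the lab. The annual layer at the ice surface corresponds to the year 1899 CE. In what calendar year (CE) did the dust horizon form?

Total annual layers = 121 + 585 + 1988 = 2694.
2694 − 2384 = 310 annual layers lie beyond the dust horizon toward the ice surface.
The annual layer at the ice surface is 1899 CE, so the dust horizon dates to 1899 − 310 = 1589 CE.

1589 CE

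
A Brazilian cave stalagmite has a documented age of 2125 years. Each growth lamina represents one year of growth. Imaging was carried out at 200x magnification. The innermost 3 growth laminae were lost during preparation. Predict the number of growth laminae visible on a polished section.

At one growth lamina per year, 2125 years correspond to 2125 growth laminae.
Subtracting the 3 growth laminae not captured gives 2125 − 3 = 2122 growth laminae in the record.

2122 growth laminae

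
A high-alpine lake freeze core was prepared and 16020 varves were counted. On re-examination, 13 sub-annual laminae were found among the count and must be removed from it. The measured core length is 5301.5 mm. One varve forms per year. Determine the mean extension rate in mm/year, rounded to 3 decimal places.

0.331 mm/year

True varve count = 16020 − 13 = 16007.
5301.5 mm over 16007 years gives 5301.5 / 16007 ≈ 0.331 mm/year.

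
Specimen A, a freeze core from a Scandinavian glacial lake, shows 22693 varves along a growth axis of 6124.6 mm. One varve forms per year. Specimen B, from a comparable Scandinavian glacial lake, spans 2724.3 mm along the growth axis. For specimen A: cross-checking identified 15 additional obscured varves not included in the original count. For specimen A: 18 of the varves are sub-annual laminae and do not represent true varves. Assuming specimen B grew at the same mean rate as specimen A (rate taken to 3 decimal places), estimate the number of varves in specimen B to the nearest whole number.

Specimen A: true varve count = 22693 − 18 + 15 = 22690.
A: Mean rate = 6124.6 mm / 22690 years ≈ 0.270 mm/yr.
B spans 2724.3 / 0.270 = 10090.00 years ≈ 10090 varves.

10090 varves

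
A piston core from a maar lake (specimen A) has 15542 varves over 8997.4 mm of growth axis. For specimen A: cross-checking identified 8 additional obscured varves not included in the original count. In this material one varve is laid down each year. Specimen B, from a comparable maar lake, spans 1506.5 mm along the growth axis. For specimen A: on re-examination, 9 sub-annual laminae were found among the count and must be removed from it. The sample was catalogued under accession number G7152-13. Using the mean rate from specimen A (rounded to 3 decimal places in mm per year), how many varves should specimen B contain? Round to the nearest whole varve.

Specimen A: correcting the raw count gives 15542 − 9 + 8 = 15541 true varves.
A: Mean rate = 8997.4 mm / 15541 years ≈ 0.579 mm/yr.
B spans 1506.5 / 0.579 = 2601.90 years ≈ 2602 varves.

2602 varves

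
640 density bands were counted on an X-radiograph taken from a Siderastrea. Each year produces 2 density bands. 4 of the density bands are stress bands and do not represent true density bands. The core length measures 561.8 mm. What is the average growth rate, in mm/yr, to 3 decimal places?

1.767 mm/yr

Correcting the raw count gives 640 − 4 = 636 true density bands.
636 density bands at 2 per year is 636 / 2 = 318 years.
Mean rate = 561.8 mm / 318 years ≈ 1.767 mm/yr.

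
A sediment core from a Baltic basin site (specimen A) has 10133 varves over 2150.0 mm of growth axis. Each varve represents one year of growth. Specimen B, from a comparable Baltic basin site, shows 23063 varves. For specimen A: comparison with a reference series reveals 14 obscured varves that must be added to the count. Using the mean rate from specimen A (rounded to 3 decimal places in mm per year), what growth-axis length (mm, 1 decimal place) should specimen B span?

4889.4 mm

Specimen A: true varve count = 10133 + 14 = 10147.
A: 2150.0 mm over 10147 years gives 2150.0 / 10147 ≈ 0.212 mm per year.
B's length ≈ 0.212 × 23063 = 4889.4 mm.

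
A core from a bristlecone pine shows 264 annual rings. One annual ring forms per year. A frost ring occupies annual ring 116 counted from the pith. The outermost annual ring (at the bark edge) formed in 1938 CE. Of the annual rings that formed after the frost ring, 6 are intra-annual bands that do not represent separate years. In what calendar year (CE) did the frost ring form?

Between annual ring 116 and the bark edge there are 264 − 116 = 148 annual rings.
Excluding 6 false annual rings: 148 − 6 = 142.
The annual ring at the bark edge is 1938 CE, so the frost ring dates to 1938 − 142 = 1796 CE.

1796 CE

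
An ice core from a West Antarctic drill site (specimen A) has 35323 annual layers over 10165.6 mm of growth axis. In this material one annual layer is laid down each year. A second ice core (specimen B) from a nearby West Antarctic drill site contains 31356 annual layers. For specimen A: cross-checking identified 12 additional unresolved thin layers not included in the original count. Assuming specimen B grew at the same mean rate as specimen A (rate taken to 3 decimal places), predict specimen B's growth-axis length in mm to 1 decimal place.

9030.5 mm

Specimen A: after corrections the count is 35323 + 12 = 35335 annual layers.
A: 10165.6 mm over 35335 years gives 10165.6 / 35335 ≈ 0.288 mm per year.
B's length ≈ 0.288 × 31356 = 9030.5 mm.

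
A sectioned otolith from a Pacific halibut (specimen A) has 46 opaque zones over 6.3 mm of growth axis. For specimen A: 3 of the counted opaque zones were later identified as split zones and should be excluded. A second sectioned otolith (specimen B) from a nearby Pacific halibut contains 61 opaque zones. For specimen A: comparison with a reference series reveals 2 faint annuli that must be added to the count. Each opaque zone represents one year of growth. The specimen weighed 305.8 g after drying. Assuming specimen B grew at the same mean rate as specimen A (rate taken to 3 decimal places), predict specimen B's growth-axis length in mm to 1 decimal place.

8.5 mm

Specimen A: correcting the raw count gives 46 − 3 + 2 = 45 true opaque zones.
A: Mean rate = 6.3 mm / 45 years ≈ 0.140 mm per year.
For B, 0.140 mm/year × 61 years = 8.5 mm.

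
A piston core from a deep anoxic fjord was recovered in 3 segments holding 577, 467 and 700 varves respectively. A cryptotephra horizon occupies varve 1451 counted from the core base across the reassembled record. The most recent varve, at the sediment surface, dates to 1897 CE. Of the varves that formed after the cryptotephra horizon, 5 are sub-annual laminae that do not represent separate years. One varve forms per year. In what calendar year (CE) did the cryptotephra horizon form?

1609 CE

Total varves = 577 + 467 + 700 = 1744.
Between varve 1451 and the sediment surface there are 1744 − 1451 = 293 varves.
Excluding 5 false varves: 293 − 5 = 288.
Counting back 288 years from 1897 CE places the cryptotephra horizon in 1897 − 288 = 1609 CE.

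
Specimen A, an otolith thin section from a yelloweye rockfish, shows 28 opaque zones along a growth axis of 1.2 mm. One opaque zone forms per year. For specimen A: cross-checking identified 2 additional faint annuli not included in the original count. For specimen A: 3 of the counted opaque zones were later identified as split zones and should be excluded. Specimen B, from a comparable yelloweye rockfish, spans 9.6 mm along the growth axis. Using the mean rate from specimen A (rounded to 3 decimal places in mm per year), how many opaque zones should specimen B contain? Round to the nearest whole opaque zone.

Specimen A: after corrections the count is 28 − 3 + 2 = 27 opaque zones.
A: Mean rate = 1.2 mm / 27 years ≈ 0.044 mm per year.
For B, 9.6 / 0.044 = 218.18 years ≈ 218 opaque zones.

218 opaque zones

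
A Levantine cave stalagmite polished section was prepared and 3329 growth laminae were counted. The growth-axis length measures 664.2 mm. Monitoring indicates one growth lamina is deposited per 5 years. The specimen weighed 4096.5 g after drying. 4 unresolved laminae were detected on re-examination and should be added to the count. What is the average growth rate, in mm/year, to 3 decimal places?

Adjusted count: 3329 + 4 = 3333 growth laminae.
At 5 years per growth lamina, 3333 × 5 = 16665 years.
Extension rate ≈ 664.2 / 16665 = 0.040 mm/year.

0.040 mm/year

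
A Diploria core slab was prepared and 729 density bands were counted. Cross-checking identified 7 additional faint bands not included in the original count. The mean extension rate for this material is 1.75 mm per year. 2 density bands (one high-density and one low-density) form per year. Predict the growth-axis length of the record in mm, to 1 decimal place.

After corrections the count is 729 + 7 = 736 density bands.
736 density bands at 2 per year is 736 / 2 = 368 years.
Predicted length = 1.75 mm/year × 368 years = 644.0 mm.

644.0 mm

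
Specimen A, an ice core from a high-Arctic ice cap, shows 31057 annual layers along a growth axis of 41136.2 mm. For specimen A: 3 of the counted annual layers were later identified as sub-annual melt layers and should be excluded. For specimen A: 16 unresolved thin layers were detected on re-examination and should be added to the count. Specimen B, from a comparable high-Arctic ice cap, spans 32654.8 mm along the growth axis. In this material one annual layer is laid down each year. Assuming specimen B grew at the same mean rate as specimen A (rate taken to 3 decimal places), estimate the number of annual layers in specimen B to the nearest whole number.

24664 annual layers

Specimen A: after corrections the count is 31057 − 3 + 16 = 31070 annual layers.
A: Extension rate ≈ 41136.2 / 31070 = 1.324 mm/yr.
Specimen B: 32654.8 mm / 1.324 mm per year = 24663.75 years ≈ 24664 annual layers.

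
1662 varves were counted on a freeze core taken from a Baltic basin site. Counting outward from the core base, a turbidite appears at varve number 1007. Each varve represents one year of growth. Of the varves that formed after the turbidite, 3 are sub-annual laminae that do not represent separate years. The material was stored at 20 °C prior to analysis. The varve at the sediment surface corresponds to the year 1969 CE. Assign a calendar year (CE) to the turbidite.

1662 − 1007 = 655 varves lie beyond the turbidite toward the sediment surface.
Excluding 3 false varves: 655 − 3 = 652.
1969 − 652 = 1317 CE.

1317 CE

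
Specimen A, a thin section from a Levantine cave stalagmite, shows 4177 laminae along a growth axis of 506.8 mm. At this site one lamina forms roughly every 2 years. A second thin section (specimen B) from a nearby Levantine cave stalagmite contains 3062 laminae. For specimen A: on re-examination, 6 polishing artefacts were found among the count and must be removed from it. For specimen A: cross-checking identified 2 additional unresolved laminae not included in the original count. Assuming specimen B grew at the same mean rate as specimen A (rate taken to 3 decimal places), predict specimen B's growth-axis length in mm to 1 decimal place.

373.6 mm

Specimen A: adjusted count: 4177 − 6 + 2 = 4173 laminae.
Specimen A: multiplying by 2 years per lamina: 4173 × 2 = 8346 years.
A: Mean rate = 506.8 mm / 8346 years ≈ 0.061 mm/year.
Specimen B: 3062 laminae at 2 years each span 3062 × 2 = 6124 years. Length of B = 0.061 × 6124 = 373.6 mm.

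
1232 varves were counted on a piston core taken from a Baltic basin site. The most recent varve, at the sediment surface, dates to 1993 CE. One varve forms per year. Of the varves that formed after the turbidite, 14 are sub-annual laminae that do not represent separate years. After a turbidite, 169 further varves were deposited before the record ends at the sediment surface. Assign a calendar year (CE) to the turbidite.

There are 169 varves younger than the turbidite.
169 − 14 false = 155 true varves after the turbidite.
Counting back 155 years from 1993 CE places the turbidite in 1993 − 155 = 1838 CE.

1838 CE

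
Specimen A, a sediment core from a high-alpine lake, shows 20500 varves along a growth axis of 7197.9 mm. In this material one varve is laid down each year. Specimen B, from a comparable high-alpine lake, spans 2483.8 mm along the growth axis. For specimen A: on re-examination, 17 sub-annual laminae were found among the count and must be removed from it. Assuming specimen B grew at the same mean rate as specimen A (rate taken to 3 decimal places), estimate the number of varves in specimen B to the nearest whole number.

7076 varves

Specimen A: correcting the raw count gives 20500 − 17 = 20483 true varves.
A: Mean rate = 7197.9 mm / 20483 years ≈ 0.351 mm per year.
B spans 2483.8 / 0.351 = 7076.35 years ≈ 7076 varves.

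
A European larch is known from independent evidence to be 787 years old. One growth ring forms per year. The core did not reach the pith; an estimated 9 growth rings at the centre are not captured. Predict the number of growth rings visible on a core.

One growth ring per year gives 787 growth rings over 787 years.
Subtracting the 9 growth rings not captured gives 787 − 9 = 778 growth rings in the record.

778 growth rings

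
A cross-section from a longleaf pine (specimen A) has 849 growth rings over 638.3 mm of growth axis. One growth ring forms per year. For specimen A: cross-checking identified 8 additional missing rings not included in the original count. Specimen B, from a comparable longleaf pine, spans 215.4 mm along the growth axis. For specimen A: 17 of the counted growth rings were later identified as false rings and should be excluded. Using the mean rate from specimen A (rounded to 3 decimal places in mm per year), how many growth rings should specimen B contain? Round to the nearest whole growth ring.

Specimen A: after corrections the count is 849 − 17 + 8 = 840 growth rings.
A: Extension rate ≈ 638.3 / 840 = 0.760 mm/year.
B spans 215.4 / 0.760 = 283.42 years ≈ 283 growth rings.

283 growth rings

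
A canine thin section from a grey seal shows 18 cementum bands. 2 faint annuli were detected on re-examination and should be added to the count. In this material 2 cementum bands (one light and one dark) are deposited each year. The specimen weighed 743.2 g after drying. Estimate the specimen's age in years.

10 years

True cementum band count = 18 + 2 = 20.
Dividing by 2 cementum bands per year: 20 / 2 = 10 years.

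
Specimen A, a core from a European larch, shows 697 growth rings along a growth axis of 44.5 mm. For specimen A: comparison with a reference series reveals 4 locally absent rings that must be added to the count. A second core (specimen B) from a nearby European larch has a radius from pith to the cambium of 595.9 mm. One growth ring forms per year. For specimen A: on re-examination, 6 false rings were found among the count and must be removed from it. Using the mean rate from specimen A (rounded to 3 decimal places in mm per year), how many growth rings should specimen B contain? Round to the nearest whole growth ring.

Specimen A: adjusted count: 697 − 6 + 4 = 695 growth rings.
A: Extension rate ≈ 44.5 / 695 = 0.064 mm/year.
B spans 595.9 / 0.064 = 9310.94 years ≈ 9311 growth rings.

9311 growth rings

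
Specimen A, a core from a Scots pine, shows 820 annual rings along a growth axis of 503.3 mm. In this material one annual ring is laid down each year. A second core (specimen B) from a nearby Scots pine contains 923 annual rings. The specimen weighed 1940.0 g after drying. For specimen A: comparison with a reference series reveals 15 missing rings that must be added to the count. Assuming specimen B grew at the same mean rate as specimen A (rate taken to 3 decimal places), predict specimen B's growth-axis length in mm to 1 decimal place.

556.6 mm

Specimen A: adjusted count: 820 + 15 = 835 annual rings.
A: Extension rate ≈ 503.3 / 835 = 0.603 mm/yr.
For B, 0.603 mm/year × 923 years = 556.6 mm.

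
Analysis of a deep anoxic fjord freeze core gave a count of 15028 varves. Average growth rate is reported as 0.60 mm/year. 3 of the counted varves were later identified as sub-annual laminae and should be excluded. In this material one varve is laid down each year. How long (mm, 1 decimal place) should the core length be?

9015.0 mm

After corrections the count is 15028 − 3 = 15025 varves.
Predicted length = 0.60 mm/year × 15025 years = 9015.0 mm.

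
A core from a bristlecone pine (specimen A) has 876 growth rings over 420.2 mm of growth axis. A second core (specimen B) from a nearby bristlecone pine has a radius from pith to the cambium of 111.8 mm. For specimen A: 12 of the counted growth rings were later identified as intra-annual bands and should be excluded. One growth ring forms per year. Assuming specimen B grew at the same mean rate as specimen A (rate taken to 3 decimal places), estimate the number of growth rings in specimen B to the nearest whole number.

Specimen A: correcting the raw count gives 876 − 12 = 864 true growth rings.
A: Mean rate = 420.2 mm / 864 years ≈ 0.486 mm/year.
Specimen B: 111.8 mm / 0.486 mm per year = 230.04 years ≈ 230 growth rings.

230 growth rings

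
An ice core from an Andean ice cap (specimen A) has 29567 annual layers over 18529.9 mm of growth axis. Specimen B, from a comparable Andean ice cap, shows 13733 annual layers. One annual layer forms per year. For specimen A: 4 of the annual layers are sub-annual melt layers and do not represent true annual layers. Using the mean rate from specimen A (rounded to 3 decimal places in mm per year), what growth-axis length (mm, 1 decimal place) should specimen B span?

8610.6 mm

Specimen A: adjusted count: 29567 − 4 = 29563 annual layers.
A: Mean rate = 18529.9 mm / 29563 years ≈ 0.627 mm per year.
B's length ≈ 0.627 × 13733 = 8610.6 mm.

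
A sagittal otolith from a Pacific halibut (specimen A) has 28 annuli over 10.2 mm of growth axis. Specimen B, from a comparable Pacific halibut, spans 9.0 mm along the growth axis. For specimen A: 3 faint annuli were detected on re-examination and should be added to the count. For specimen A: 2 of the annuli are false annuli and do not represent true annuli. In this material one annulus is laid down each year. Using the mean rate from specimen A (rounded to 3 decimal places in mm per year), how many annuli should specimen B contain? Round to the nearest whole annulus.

26 annuli

Specimen A: adjusted count: 28 − 2 + 3 = 29 annuli.
A: 10.2 mm over 29 years gives 10.2 / 29 ≈ 0.352 mm/year.
For B, 9.0 / 0.352 = 25.57 years ≈ 26 annuli.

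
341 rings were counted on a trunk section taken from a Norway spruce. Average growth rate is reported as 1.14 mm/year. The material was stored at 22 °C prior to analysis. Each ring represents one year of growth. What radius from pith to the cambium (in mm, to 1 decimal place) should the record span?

The record spans 341 years at 1.14 mm per year.
341 years at 1.14 mm/year gives 1.14 × 341 = 388.7 mm.

388.7 mm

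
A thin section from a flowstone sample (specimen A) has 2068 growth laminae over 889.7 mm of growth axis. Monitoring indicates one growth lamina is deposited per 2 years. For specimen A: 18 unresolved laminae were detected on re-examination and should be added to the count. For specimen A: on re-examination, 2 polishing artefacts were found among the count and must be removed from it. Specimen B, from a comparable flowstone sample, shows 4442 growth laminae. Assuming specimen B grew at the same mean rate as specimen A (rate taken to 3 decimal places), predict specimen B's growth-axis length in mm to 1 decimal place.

1892.3 mm

Specimen A: true growth lamina count = 2068 − 2 + 18 = 2084.
Specimen A: multiplying by 2 years per growth lamina: 2084 × 2 = 4168 years.
A: Mean rate = 889.7 mm / 4168 years ≈ 0.213 mm per year.
Specimen B: multiplying by 2 years per growth lamina: 4442 × 2 = 8884 years. For B, 0.213 mm/year × 8884 years = 1892.3 mm.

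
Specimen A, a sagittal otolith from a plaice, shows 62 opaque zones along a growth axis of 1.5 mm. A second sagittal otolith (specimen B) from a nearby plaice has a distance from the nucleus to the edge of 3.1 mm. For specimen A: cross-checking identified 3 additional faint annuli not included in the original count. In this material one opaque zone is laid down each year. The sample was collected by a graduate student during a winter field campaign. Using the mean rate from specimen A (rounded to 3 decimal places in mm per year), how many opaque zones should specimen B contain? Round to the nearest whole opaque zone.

135 opaque zones

Specimen A: true opaque zone count = 62 + 3 = 65.
A: Mean rate = 1.5 mm / 65 years ≈ 0.023 mm per year.
Specimen B: 3.1 mm / 0.023 mm per year = 134.78 years ≈ 135 opaque zones.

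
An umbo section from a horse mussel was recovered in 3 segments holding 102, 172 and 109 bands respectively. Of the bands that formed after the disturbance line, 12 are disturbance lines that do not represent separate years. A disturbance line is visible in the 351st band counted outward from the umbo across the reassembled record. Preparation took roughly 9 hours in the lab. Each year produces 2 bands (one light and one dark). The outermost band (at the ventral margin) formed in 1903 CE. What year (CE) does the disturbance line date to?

1893 CE

Total bands = 102 + 172 + 109 = 383.
383 − 351 = 32 bands lie beyond the disturbance line toward the ventral margin.
Excluding 12 false bands: 32 − 12 = 20.
20 bands at 2 per year is 20 / 2 = 10 years.
The band at the ventral margin is 1903 CE, so the disturbance line dates to 1903 − 10 = 1893 CE.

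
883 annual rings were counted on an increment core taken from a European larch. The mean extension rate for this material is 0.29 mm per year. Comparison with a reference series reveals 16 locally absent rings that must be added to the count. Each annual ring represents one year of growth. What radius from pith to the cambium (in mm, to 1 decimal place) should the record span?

True annual ring count = 883 + 16 = 899.
899 years at 0.29 mm/year gives 0.29 × 899 = 260.7 mm.

260.7 mm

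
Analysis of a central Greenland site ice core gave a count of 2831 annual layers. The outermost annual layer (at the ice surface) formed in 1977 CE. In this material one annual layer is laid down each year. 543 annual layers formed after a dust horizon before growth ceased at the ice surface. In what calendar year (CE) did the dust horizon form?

There are 543 annual layers younger than the dust horizon.
1977 − 543 = 1434 CE.

1434 CE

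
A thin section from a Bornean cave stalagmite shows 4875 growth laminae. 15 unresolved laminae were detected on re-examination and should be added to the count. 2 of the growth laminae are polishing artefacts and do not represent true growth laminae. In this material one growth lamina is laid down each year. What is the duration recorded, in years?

True growth lamina count = 4875 − 2 + 15 = 4888.
With a one-to-one growth lamina periodicity this is 4888 years.

4888 yr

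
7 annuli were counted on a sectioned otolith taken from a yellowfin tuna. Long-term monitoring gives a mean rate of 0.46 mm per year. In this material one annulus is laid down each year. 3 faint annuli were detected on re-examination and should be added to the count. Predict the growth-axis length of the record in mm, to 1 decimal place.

After corrections the count is 7 + 3 = 10 annuli.
10 years at 0.46 mm/year gives 0.46 × 10 = 4.6 mm.

4.6 mm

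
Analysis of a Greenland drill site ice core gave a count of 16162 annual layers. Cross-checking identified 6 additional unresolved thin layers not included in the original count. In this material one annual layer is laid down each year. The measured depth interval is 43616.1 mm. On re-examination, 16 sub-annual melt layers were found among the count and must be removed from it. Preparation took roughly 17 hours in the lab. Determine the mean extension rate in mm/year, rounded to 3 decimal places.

2.700 mm/year

True annual layer count = 16162 − 16 + 6 = 16152.
43616.1 mm over 16152 years gives 43616.1 / 16152 ≈ 2.700 mm/year.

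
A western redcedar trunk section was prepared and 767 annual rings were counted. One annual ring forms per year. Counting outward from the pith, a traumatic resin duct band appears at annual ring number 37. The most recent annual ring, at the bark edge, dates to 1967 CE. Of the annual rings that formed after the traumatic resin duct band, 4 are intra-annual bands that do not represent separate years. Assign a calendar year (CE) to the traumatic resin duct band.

Between annual ring 37 and the bark edge there are 767 − 37 = 730 annual rings.
Removing the 4 false annual rings leaves 730 − 4 = 726 true annual rings beyond the traumatic resin duct band.
Counting back 726 years from 1967 CE places the traumatic resin duct band in 1967 − 726 = 1241 CE.

1241 CE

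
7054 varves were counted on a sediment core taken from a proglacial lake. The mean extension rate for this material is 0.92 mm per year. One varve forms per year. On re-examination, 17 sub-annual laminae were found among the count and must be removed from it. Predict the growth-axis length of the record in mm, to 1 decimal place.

6474.0 mm

Correcting the raw count gives 7054 − 17 = 7037 true varves.
7037 years at 0.92 mm/year gives 0.92 × 7037 = 6474.0 mm.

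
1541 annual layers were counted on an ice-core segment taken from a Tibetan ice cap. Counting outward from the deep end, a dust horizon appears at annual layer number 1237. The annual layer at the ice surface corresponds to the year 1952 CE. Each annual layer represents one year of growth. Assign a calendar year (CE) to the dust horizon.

Between annual layer 1237 and the ice surface there are 1541 − 1237 = 304 annual layers.
Counting back 304 years from 1952 CE places the dust horizon in 1952 − 304 = 1648 CE.

1648 CE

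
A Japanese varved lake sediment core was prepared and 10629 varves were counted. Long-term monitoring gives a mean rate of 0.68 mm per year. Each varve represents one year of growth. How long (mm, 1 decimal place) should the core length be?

7227.7 mm

The record spans 10629 years at 0.68 mm per year.
Length ≈ 0.68 × 10629 = 7227.7 mm.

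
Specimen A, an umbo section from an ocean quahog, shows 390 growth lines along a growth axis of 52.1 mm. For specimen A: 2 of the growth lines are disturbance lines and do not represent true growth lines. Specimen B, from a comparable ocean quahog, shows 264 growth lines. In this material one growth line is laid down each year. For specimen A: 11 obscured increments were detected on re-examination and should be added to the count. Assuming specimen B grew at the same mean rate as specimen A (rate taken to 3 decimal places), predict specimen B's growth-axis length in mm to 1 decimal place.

34.6 mm

Specimen A: true growth line count = 390 − 2 + 11 = 399.
A: Extension rate ≈ 52.1 / 399 = 0.131 mm/yr.
B's length ≈ 0.131 × 264 = 34.6 mm.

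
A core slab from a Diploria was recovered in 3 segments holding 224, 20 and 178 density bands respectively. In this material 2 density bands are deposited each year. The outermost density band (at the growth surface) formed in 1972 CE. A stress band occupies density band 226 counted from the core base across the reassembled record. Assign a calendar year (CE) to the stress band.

1874 CE

Total density bands = 224 + 20 + 178 = 422.
422 − 226 = 196 density bands lie beyond the stress band toward the growth surface.
Dividing by 2 density bands per year: 196 / 2 = 98 years.
The density band at the growth surface is 1972 CE, so the stress band dates to 1972 − 98 = 1874 CE.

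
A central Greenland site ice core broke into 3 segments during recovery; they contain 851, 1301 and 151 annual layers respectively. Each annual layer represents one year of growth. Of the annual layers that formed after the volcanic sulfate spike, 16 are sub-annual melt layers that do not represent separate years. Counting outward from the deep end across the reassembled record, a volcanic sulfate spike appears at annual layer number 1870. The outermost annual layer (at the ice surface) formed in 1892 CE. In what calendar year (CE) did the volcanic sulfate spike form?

Total annual layers = 851 + 1301 + 151 = 2303.
Between annual layer 1870 and the ice surface there are 2303 − 1870 = 433 annual layers.
Removing the 16 false annual layers leaves 433 − 16 = 417 true annual layers beyond the volcanic sulfate spike.
1892 − 417 = 1475 CE.

1475 CE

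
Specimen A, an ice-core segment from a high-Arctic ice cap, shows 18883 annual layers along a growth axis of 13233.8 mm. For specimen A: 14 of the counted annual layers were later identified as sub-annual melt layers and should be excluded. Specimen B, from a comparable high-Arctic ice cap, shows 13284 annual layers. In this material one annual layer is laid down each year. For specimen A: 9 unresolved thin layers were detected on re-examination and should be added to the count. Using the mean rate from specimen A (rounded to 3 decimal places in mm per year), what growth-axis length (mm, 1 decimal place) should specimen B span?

9312.1 mm

Specimen A: true annual layer count = 18883 − 14 + 9 = 18878.
A: Mean rate = 13233.8 mm / 18878 years ≈ 0.701 mm per year.
B's length ≈ 0.701 × 13284 = 9312.1 mm.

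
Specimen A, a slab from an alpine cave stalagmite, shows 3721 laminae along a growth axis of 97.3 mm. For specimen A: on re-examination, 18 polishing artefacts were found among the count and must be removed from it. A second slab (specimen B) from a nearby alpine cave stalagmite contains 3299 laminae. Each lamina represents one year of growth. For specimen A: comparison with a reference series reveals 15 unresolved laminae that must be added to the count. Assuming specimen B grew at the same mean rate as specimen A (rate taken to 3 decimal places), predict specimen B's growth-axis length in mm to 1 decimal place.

85.8 mm

Specimen A: true lamina count = 3721 − 18 + 15 = 3718.
A: Mean rate = 97.3 mm / 3718 years ≈ 0.026 mm/year.
B's length ≈ 0.026 × 3299 = 85.8 mm.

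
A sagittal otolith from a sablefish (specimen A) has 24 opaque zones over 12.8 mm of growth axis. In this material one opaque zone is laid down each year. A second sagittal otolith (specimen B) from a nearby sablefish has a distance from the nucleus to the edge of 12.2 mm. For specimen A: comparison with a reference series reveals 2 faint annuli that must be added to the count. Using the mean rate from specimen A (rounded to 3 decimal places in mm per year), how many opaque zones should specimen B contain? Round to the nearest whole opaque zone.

25 opaque zones

Specimen A: correcting the raw count gives 24 + 2 = 26 true opaque zones.
A: 12.8 mm over 26 years gives 12.8 / 26 ≈ 0.492 mm/yr.
For B, 12.2 / 0.492 = 24.80 years ≈ 25 opaque zones.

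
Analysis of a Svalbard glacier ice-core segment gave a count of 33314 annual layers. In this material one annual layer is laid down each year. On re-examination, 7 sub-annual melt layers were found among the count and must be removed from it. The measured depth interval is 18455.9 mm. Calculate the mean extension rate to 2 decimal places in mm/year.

0.55 mm/year

Adjusted count: 33314 − 7 = 33307 annual layers.
Mean rate = 18455.9 mm / 33307 years ≈ 0.55 mm/year.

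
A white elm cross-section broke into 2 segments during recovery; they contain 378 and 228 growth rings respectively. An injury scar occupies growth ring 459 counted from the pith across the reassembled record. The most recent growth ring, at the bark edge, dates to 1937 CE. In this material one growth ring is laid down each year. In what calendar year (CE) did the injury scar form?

1790 CE

Total growth rings = 378 + 228 = 606.
Between growth ring 459 and the bark edge there are 606 − 459 = 147 growth rings.
Counting back 147 years from 1937 CE places the injury scar in 1937 − 147 = 1790 CE.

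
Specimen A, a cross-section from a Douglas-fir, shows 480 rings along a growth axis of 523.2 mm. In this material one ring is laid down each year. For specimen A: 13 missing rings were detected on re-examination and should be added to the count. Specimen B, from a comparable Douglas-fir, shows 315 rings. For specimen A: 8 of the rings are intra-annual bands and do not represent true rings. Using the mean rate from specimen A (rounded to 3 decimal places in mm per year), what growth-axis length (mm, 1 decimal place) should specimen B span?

Specimen A: correcting the raw count gives 480 − 8 + 13 = 485 true rings.
A: 523.2 mm over 485 years gives 523.2 / 485 ≈ 1.079 mm/yr.
B's length ≈ 1.079 × 315 = 339.9 mm.

339.9 mm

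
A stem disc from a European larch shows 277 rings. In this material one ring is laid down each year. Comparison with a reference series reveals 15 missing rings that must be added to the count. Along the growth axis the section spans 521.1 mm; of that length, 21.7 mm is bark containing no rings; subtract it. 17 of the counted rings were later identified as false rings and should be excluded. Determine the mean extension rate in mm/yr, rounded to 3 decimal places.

1.816 mm/yr

True ring count = 277 − 17 + 15 = 275.
Removing the 21.7 mm offcut leaves 521.1 − 21.7 = 499.4 mm.
499.4 mm over 275 years gives 499.4 / 275 ≈ 1.816 mm/yr.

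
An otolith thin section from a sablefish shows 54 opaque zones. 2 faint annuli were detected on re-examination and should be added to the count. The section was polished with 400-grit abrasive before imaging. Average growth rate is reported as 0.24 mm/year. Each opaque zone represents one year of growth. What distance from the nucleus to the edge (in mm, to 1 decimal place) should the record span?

13.4 mm

Adjusted count: 54 + 2 = 56 opaque zones.
56 years at 0.24 mm/year gives 0.24 × 56 = 13.4 mm.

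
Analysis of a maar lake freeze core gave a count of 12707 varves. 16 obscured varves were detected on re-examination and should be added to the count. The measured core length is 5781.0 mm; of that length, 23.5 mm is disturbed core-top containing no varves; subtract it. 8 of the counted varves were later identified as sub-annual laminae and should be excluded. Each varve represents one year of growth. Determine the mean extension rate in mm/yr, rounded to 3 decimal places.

0.453 mm/yr

True varve count = 12707 − 8 + 16 = 12715.
Removing the 23.5 mm offcut leaves 5781.0 − 23.5 = 5757.5 mm.
Mean rate = 5757.5 mm / 12715 years ≈ 0.453 mm/yr.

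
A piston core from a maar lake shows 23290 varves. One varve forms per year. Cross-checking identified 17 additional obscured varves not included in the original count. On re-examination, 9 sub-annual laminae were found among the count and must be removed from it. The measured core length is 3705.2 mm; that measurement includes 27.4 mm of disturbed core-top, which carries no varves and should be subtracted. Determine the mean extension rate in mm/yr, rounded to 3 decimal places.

0.158 mm/yr

Correcting the raw count gives 23290 − 9 + 17 = 23298 true varves.
Net length = 3705.2 − 27.4 = 3677.8 mm.
Extension rate ≈ 3677.8 / 23298 = 0.158 mm/yr.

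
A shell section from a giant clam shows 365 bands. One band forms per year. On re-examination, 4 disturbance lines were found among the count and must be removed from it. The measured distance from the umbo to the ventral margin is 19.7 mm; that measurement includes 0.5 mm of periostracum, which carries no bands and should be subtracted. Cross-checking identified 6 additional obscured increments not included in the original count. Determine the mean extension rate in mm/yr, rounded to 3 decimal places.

After corrections the count is 365 − 4 + 6 = 367 bands.
Net length = 19.7 − 0.5 = 19.2 mm.
19.2 mm over 367 years gives 19.2 / 367 ≈ 0.052 mm/yr.

0.052 mm/yr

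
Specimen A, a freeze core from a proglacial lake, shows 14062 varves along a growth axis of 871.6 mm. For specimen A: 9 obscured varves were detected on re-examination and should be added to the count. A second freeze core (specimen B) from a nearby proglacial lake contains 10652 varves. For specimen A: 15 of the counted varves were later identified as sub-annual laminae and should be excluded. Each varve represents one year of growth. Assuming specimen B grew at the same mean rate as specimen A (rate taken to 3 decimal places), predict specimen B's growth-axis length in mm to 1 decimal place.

Specimen A: true varve count = 14062 − 15 + 9 = 14056.
A: Mean rate = 871.6 mm / 14056 years ≈ 0.062 mm/yr.
B's length ≈ 0.062 × 10652 = 660.4 mm.

660.4 mm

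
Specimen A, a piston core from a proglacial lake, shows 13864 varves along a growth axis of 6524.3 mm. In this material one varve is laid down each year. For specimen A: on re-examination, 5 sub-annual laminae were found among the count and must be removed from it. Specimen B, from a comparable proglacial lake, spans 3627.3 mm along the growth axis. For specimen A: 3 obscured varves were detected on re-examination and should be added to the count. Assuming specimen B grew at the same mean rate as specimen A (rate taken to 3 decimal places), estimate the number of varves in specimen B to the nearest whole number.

Specimen A: true varve count = 13864 − 5 + 3 = 13862.
A: Extension rate ≈ 6524.3 / 13862 = 0.471 mm/year.
B spans 3627.3 / 0.471 = 7701.27 years ≈ 7701 varves.

7701 varves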